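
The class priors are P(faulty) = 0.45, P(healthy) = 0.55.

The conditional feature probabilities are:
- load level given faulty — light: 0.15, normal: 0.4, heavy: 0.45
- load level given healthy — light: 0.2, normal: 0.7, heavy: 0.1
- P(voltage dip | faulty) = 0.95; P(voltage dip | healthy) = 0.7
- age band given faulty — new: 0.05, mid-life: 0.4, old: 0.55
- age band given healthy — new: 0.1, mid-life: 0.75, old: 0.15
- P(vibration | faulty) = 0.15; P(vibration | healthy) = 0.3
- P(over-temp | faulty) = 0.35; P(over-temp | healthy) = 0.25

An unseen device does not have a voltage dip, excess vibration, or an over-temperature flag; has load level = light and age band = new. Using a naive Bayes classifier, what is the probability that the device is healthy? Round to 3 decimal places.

0.949

faulty: 0.45 × 0.15 × (1−0.95) × 0.05 × (1−0.15) × (1−0.35) = 0.000093234375
healthy: 0.55 × 0.2 × (1−0.7) × 0.1 × (1−0.3) × (1−0.25) = 0.0017325
P(healthy | x) = 0.0017325 / 0.001825734375 ≈ 0.949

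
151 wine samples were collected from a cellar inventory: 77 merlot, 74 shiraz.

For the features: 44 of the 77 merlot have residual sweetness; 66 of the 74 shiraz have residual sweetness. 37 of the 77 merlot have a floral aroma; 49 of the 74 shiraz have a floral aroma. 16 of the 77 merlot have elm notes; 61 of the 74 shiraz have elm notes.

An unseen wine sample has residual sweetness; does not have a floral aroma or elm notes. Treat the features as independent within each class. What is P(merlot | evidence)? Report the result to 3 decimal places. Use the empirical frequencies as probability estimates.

merlot: (77/151) × (44/77) × (40/77) × (61/77) ≈ 0.119918
shiraz: (74/151) × (66/74) × (25/74) × (13/74) ≈ 0.025941
P(merlot | x) = 0.119918 / 0.145859 ≈ 0.822

0.822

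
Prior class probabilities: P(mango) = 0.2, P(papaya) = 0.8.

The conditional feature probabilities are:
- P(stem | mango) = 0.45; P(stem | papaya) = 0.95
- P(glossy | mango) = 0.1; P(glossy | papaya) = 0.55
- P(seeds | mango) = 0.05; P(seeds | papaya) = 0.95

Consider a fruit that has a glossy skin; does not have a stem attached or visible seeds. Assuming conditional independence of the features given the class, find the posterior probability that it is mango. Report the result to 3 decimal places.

mango: 0.2 × (1−0.45) × 0.1 × (1−0.05) = 0.01045
papaya: 0.8 × (1−0.95) × 0.55 × (1−0.95) = 0.0011
P(mango | x) = 0.01045 / 0.01155 ≈ 0.905

0.905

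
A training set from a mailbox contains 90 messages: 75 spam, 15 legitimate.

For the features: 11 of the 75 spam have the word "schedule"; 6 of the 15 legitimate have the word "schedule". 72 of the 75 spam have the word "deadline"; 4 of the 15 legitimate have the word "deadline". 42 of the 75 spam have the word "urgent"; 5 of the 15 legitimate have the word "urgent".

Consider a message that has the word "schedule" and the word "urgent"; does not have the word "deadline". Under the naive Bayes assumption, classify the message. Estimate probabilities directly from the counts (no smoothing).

legitimate

spam: (75/90) × (11/75) × (3/75) × (42/75) ≈ 0.00273778
legitimate: (15/90) × (6/15) × (11/15) × (5/15) ≈ 0.0162963
Highest score → legitimate.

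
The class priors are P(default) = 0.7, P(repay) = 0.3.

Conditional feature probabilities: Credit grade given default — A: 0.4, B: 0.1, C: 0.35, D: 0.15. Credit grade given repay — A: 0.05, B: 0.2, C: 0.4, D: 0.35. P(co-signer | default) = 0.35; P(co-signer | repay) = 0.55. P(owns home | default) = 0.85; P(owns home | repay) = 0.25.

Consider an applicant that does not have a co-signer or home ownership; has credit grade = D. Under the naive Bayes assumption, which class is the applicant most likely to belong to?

default: 0.7 × 0.15 × (1−0.35) × (1−0.85) = 0.0102375
repay: 0.3 × 0.35 × (1−0.55) × (1−0.25) = 0.0354375
Highest score → repay.

repay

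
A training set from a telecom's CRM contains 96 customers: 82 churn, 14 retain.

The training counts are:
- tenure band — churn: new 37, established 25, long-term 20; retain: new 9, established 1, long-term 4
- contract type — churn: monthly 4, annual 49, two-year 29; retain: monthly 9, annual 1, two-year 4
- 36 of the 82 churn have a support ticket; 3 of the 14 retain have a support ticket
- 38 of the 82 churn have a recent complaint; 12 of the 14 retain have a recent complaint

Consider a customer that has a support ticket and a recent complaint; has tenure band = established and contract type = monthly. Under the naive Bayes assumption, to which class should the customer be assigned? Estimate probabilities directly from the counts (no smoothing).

churn: (82/96) × (25/82) × (4/82) × (36/82) × (38/82) ≈ 0.00258448
retain: (14/96) × (1/14) × (9/14) × (3/14) × (12/14) ≈ 0.00122996
Highest score → churn.

churn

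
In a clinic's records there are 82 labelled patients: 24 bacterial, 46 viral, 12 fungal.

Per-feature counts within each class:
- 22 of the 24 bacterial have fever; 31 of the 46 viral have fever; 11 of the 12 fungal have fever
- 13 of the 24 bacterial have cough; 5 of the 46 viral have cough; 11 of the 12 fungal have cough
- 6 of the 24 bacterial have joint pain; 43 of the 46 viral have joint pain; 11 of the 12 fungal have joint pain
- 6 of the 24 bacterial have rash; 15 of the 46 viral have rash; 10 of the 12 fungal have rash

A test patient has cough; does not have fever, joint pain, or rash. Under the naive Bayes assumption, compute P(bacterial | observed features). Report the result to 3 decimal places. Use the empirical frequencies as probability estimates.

0.878

bacterial: (24/82) × (2/24) × (13/24) × (18/24) × (18/24) ≈ 0.0074314
viral: (46/82) × (15/46) × (5/46) × (3/46) × (31/46) ≈ 0.00087389
fungal: (12/82) × (1/12) × (11/12) × (1/12) × (2/12) ≈ 0.000155262
P(bacterial | x) = 0.0074314 / 0.008460552 ≈ 0.878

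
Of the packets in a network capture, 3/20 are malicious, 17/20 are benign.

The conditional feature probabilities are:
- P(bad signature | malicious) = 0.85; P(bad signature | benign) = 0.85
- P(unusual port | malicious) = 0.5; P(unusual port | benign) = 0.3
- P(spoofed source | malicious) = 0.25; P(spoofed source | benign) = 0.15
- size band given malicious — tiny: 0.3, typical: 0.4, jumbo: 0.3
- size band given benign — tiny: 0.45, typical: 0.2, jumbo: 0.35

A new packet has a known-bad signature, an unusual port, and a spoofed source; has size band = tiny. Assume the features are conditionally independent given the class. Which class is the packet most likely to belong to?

benign

malicious: 0.15 × 0.85 × 0.5 × 0.25 × 0.3 = 0.00478125
benign: 0.85 × 0.85 × 0.3 × 0.15 × 0.45 = 0.014630625
Highest score → benign.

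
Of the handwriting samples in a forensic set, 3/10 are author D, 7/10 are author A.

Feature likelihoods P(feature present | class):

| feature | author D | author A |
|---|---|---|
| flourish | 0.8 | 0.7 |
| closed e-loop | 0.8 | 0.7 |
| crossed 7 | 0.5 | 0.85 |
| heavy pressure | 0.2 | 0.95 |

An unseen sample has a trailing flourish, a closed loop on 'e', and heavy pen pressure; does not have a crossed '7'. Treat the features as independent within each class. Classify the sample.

author A

author D: 0.3 × 0.8 × 0.8 × (1−0.5) × 0.2 = 0.0192
author A: 0.7 × 0.7 × 0.7 × (1−0.85) × 0.95 = 0.0488775
Highest score → author A.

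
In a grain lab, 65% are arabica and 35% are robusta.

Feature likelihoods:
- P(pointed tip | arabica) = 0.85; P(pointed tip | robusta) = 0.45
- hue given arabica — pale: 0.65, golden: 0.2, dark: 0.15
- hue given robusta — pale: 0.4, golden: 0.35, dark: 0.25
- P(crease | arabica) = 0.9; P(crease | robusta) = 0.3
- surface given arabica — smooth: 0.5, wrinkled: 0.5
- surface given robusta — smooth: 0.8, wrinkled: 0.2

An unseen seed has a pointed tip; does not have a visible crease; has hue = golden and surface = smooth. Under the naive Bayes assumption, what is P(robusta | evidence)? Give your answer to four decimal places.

0.8482

arabica: 0.65 × 0.85 × 0.2 × (1−0.9) × 0.5 = 0.005525
robusta: 0.35 × 0.45 × 0.35 × (1−0.3) × 0.8 = 0.03087
P(robusta | x) = 0.03087 / 0.036395 ≈ 0.8482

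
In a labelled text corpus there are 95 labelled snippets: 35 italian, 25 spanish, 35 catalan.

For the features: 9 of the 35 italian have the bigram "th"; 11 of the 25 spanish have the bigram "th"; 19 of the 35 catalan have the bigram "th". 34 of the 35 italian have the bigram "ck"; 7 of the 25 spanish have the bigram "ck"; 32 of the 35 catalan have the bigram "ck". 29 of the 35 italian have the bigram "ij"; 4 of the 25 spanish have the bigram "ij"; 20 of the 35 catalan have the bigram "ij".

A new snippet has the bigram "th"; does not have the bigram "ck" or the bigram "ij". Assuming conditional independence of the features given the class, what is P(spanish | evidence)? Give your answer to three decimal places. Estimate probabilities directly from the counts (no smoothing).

0.900

italian: (35/95) × (9/35) × (1/35) × (6/35) ≈ 0.000464017
spanish: (25/95) × (11/25) × (18/25) × (21/25) ≈ 0.0700295
catalan: (35/95) × (19/35) × (3/35) × (15/35) ≈ 0.00734694
P(spanish | x) = 0.0700295 / 0.077840457 ≈ 0.900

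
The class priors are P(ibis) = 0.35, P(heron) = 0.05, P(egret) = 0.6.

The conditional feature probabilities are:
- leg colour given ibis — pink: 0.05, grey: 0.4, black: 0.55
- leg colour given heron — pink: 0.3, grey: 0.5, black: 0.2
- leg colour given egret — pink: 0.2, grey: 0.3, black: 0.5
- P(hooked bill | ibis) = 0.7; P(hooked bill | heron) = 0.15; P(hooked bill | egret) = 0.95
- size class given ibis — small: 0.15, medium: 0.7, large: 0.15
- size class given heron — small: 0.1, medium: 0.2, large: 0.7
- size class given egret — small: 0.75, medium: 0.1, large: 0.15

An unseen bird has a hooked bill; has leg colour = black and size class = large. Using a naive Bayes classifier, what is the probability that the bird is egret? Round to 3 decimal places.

ibis: 0.35 × 0.55 × 0.7 × 0.15 = 0.0202125
heron: 0.05 × 0.2 × 0.15 × 0.7 = 0.00105
egret: 0.6 × 0.5 × 0.95 × 0.15 = 0.04275
P(egret | x) = 0.04275 / 0.0640125 ≈ 0.668

0.668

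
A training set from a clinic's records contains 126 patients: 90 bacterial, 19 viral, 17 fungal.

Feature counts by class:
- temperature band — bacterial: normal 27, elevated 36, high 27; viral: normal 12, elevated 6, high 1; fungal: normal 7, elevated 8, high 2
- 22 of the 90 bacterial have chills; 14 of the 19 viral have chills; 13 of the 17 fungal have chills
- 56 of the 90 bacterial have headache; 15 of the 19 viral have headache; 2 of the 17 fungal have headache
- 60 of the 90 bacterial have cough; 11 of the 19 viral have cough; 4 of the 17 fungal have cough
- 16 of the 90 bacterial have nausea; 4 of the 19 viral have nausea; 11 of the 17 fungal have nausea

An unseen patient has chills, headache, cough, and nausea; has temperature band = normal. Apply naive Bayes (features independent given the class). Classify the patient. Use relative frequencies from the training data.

bacterial: (90/126) × (27/90) × (22/90) × (56/90) × (60/90) × (16/90) ≈ 0.00386283
viral: (19/126) × (12/19) × (14/19) × (15/19) × (11/19) × (4/19) ≈ 0.00675256
fungal: (17/126) × (7/17) × (13/17) × (2/17) × (4/17) × (11/17) ≈ 0.000760953
Highest score → viral.

viral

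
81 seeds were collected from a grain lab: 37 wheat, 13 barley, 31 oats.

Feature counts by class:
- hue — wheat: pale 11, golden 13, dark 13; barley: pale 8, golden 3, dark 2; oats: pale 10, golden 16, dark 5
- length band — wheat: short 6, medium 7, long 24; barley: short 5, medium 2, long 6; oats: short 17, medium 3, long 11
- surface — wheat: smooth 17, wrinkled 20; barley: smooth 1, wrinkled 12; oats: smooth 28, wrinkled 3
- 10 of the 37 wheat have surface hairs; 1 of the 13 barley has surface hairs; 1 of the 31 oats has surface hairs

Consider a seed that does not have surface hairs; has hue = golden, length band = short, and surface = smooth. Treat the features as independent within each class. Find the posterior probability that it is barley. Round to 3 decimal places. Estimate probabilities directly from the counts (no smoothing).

wheat: (37/81) × (13/37) × (6/37) × (17/37) × (27/37) ≈ 0.00872604
barley: (13/81) × (3/13) × (5/13) × (1/13) × (12/13) ≈ 0.00101148
oats: (31/81) × (16/31) × (17/31) × (28/31) × (30/31) ≈ 0.0946843
P(barley | x) = 0.00101148 / 0.10442182 ≈ 0.010

0.010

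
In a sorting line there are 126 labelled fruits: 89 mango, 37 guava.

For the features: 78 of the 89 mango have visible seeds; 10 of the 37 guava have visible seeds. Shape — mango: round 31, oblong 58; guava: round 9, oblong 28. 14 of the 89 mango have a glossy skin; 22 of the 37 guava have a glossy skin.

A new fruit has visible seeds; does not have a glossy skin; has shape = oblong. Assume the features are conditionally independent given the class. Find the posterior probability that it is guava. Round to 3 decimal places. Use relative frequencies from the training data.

0.067

mango: (89/126) × (78/89) × (58/89) × (75/89) ≈ 0.339964
guava: (37/126) × (10/37) × (28/37) × (15/37) ≈ 0.0243487
P(guava | x) = 0.0243487 / 0.3643127 ≈ 0.067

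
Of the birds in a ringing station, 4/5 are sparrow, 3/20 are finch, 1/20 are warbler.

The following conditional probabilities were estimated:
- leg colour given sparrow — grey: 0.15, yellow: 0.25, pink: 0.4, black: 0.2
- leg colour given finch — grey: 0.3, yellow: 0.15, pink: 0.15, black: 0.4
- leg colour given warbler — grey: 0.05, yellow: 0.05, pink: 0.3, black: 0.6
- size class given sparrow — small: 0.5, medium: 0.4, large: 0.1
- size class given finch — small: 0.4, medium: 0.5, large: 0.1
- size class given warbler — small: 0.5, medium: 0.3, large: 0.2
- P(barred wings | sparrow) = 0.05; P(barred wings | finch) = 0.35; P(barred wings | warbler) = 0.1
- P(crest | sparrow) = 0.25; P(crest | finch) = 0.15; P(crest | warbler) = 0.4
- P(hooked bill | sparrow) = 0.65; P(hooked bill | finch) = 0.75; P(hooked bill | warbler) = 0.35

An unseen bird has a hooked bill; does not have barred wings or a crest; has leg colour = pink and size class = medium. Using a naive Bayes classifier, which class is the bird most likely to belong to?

sparrow

sparrow: 0.8 × 0.4 × 0.4 × (1−0.05) × (1−0.25) × 0.65 = 0.05928
finch: 0.15 × 0.15 × 0.5 × (1−0.35) × (1−0.15) × 0.75 = 0.00466171875
warbler: 0.05 × 0.3 × 0.3 × (1−0.1) × (1−0.4) × 0.35 = 0.0008505
Highest score → sparrow.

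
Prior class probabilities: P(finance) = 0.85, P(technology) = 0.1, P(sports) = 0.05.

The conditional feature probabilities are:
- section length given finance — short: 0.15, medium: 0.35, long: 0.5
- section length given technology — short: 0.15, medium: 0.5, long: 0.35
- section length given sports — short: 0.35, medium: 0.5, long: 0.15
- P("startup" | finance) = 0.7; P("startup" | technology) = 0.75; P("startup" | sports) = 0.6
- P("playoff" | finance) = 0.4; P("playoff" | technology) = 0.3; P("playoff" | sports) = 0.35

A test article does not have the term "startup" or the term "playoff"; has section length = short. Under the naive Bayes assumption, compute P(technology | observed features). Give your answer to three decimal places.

finance: 0.85 × 0.15 × (1−0.7) × (1−0.4) = 0.02295
technology: 0.1 × 0.15 × (1−0.75) × (1−0.3) = 0.002625
sports: 0.05 × 0.35 × (1−0.6) × (1−0.35) = 0.00455
P(technology | x) = 0.002625 / 0.030125 ≈ 0.087

0.087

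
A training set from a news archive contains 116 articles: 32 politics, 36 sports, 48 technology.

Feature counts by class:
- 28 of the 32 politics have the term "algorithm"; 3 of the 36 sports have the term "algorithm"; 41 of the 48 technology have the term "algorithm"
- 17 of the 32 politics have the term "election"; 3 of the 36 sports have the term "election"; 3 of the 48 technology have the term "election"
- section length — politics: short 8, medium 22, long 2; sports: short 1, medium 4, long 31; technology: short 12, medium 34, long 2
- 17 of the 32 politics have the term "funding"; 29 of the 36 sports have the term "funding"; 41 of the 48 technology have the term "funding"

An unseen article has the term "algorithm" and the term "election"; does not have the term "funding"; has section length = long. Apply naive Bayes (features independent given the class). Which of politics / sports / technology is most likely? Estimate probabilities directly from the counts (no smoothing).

politics

politics: (32/116) × (28/32) × (17/32) × (2/32) × (15/32) ≈ 0.00375682
sports: (36/116) × (3/36) × (3/36) × (31/36) × (7/36) ≈ 0.000360858
technology: (48/116) × (41/48) × (3/48) × (2/48) × (7/48) ≈ 0.000134231
Highest score → politics.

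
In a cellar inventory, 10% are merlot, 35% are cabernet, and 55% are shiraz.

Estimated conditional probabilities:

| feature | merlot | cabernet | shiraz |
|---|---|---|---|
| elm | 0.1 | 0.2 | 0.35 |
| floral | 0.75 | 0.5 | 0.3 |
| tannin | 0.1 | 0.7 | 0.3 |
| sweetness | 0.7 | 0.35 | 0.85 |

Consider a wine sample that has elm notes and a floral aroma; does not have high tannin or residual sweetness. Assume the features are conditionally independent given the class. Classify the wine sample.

cabernet

merlot: 0.1 × 0.1 × 0.75 × (1−0.1) × (1−0.7) = 0.002025
cabernet: 0.35 × 0.2 × 0.5 × (1−0.7) × (1−0.35) = 0.006825
shiraz: 0.55 × 0.35 × 0.3 × (1−0.3) × (1−0.85) = 0.00606375
Highest score → cabernet.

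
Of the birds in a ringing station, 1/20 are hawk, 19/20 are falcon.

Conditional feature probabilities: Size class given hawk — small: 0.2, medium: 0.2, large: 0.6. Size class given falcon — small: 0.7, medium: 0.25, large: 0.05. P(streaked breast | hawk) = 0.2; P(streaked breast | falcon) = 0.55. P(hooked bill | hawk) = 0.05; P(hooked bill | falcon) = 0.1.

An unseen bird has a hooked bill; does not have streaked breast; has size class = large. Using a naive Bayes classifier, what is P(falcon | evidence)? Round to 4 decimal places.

hawk: 0.05 × 0.6 × (1−0.2) × 0.05 = 0.0012
falcon: 0.95 × 0.05 × (1−0.55) × 0.1 = 0.0021375
P(falcon | x) = 0.0021375 / 0.0033375 ≈ 0.6404

0.6404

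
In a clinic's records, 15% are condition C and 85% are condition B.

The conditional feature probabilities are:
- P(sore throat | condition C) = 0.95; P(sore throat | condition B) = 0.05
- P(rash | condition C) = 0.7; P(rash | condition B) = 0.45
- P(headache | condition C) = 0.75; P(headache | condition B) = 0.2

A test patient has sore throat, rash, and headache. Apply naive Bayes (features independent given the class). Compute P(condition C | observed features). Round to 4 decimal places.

condition C: 0.15 × 0.95 × 0.7 × 0.75 = 0.0748125
condition B: 0.85 × 0.05 × 0.45 × 0.2 = 0.003825
P(condition C | x) = 0.0748125 / 0.0786375 ≈ 0.9514

0.9514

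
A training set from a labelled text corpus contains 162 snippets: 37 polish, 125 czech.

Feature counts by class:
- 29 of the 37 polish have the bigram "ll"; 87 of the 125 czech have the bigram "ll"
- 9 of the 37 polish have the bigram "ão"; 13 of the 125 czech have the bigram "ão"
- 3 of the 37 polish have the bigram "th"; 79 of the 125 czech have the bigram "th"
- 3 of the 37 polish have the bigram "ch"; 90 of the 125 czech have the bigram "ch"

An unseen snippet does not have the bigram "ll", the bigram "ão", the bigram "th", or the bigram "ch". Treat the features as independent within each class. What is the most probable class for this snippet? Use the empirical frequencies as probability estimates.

polish: (37/162) × (8/37) × (28/37) × (34/37) × (34/37) ≈ 0.0315563
czech: (125/162) × (38/125) × (112/125) × (46/125) × (35/125) ≈ 0.0216562
Highest score → polish.

polish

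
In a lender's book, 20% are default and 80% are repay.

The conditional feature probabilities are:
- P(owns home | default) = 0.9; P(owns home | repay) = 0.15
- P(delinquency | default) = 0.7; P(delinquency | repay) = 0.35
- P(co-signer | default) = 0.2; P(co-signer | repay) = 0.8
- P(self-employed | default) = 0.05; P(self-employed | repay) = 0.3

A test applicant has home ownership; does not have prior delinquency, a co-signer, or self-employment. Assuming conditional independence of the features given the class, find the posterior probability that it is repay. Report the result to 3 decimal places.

default: 0.2 × 0.9 × (1−0.7) × (1−0.2) × (1−0.05) = 0.04104
repay: 0.8 × 0.15 × (1−0.35) × (1−0.8) × (1−0.3) = 0.01092
P(repay | x) = 0.01092 / 0.05196 ≈ 0.210

0.210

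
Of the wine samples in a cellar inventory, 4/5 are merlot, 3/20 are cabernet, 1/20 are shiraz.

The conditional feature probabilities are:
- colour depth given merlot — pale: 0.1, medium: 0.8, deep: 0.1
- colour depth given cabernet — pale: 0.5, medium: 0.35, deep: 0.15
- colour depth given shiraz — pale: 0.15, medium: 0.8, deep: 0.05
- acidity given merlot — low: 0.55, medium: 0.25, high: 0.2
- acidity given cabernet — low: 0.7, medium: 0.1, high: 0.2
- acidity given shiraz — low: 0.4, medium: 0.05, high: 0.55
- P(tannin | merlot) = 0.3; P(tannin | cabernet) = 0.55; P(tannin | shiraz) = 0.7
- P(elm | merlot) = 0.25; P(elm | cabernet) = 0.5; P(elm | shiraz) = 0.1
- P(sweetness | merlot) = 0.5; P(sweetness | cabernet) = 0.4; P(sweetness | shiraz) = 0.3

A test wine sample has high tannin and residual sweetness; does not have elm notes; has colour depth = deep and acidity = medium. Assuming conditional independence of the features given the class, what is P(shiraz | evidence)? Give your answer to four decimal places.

merlot: 0.8 × 0.1 × 0.25 × 0.3 × (1−0.25) × 0.5 = 0.00225
cabernet: 0.15 × 0.15 × 0.1 × 0.55 × (1−0.5) × 0.4 = 0.0002475
shiraz: 0.05 × 0.05 × 0.05 × 0.7 × (1−0.1) × 0.3 = 0.000023625
P(shiraz | x) = 0.000023625 / 0.002521125 ≈ 0.0094

0.0094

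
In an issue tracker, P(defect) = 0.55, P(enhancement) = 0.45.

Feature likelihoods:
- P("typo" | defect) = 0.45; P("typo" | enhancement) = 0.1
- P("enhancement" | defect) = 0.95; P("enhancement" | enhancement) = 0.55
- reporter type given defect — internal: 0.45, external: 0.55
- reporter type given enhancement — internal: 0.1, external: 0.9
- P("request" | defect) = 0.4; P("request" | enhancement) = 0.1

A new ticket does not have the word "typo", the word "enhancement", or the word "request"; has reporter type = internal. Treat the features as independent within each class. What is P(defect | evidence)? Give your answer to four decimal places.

defect: 0.55 × (1−0.45) × (1−0.95) × 0.45 × (1−0.4) = 0.00408375
enhancement: 0.45 × (1−0.1) × (1−0.55) × 0.1 × (1−0.1) = 0.0164025
P(defect | x) = 0.00408375 / 0.02048625 ≈ 0.1993

0.1993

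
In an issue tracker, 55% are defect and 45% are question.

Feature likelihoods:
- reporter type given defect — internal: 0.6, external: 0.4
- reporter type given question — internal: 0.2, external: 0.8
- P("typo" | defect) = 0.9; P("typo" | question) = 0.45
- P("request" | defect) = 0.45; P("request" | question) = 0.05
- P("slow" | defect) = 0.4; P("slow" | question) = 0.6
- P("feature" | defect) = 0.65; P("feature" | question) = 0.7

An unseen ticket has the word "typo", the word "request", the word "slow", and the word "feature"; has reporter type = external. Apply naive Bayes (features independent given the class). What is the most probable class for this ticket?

defect: 0.55 × 0.4 × 0.9 × 0.45 × 0.4 × 0.65 = 0.023166
question: 0.45 × 0.8 × 0.45 × 0.05 × 0.6 × 0.7 = 0.003402
Highest score → defect.

defect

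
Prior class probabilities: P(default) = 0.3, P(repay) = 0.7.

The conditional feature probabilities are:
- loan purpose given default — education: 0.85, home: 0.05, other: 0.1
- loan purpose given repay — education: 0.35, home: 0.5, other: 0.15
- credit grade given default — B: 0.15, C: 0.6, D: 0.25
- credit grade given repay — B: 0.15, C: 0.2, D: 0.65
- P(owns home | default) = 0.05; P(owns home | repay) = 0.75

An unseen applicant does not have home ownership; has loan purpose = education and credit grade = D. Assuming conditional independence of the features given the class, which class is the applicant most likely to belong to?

default: 0.3 × 0.85 × 0.25 × (1−0.05) = 0.0605625
repay: 0.7 × 0.35 × 0.65 × (1−0.75) = 0.0398125
Highest score → default.

default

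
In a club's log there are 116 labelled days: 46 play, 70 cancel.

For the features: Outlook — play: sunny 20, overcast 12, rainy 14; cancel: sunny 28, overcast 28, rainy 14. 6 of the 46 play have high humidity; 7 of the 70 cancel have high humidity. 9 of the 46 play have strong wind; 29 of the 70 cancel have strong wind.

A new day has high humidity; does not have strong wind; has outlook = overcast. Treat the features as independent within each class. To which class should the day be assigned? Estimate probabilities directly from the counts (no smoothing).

play: (46/116) × (12/46) × (6/46) × (37/46) ≈ 0.0108533
cancel: (70/116) × (28/70) × (7/70) × (41/70) ≈ 0.0141379
Highest score → cancel.

cancel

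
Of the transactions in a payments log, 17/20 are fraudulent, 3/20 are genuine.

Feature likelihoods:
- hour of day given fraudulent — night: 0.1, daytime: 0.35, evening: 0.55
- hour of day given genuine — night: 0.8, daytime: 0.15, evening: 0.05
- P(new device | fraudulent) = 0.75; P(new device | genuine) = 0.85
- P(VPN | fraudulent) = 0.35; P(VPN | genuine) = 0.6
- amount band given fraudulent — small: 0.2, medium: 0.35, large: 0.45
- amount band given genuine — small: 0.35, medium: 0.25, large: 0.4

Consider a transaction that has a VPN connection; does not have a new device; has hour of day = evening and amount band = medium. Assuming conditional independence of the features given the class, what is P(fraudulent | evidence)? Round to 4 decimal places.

0.9884

fraudulent: 0.85 × 0.55 × (1−0.75) × 0.35 × 0.35 = 0.0143171875
genuine: 0.15 × 0.05 × (1−0.85) × 0.6 × 0.25 = 0.00016875
P(fraudulent | x) = 0.0143171875 / 0.0144859375 ≈ 0.9884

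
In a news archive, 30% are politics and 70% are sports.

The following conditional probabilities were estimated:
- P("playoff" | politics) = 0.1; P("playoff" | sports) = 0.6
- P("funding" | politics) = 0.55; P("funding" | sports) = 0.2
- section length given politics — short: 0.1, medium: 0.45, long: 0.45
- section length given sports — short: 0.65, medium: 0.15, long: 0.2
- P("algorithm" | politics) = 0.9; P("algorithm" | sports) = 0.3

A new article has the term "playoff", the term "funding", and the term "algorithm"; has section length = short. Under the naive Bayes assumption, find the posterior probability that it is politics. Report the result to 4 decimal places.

politics: 0.3 × 0.1 × 0.55 × 0.1 × 0.9 = 0.001485
sports: 0.7 × 0.6 × 0.2 × 0.65 × 0.3 = 0.01638
P(politics | x) = 0.001485 / 0.017865 ≈ 0.0831

0.0831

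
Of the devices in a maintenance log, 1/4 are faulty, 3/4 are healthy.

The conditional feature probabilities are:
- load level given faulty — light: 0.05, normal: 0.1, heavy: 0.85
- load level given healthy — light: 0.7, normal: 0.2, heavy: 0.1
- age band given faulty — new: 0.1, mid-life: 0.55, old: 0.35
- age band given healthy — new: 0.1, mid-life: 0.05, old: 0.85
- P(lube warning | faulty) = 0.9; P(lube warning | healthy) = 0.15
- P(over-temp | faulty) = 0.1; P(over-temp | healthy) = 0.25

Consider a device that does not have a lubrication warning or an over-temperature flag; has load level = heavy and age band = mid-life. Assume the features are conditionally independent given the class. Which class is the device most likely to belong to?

faulty: 0.25 × 0.85 × 0.55 × (1−0.9) × (1−0.1) = 0.01051875
healthy: 0.75 × 0.1 × 0.05 × (1−0.15) × (1−0.25) = 0.002390625
Highest score → faulty.

faulty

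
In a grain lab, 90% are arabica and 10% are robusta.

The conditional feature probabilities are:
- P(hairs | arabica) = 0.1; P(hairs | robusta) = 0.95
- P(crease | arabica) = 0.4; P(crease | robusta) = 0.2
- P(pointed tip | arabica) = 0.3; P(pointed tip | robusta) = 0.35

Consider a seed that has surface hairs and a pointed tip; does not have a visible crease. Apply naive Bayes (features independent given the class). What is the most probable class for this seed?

robusta

arabica: 0.9 × 0.1 × (1−0.4) × 0.3 = 0.0162
robusta: 0.1 × 0.95 × (1−0.2) × 0.35 = 0.0266
Highest score → robusta.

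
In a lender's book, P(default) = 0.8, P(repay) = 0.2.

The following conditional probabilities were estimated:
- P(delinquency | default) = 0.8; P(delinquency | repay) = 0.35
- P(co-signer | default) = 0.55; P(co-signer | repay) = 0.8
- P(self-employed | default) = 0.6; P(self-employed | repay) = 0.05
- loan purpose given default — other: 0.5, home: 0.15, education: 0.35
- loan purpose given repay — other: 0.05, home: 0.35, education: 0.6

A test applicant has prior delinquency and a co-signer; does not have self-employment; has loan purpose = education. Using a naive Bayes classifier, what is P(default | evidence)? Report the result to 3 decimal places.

default: 0.8 × 0.8 × 0.55 × (1−0.6) × 0.35 = 0.04928
repay: 0.2 × 0.35 × 0.8 × (1−0.05) × 0.6 = 0.03192
P(default | x) = 0.04928 / 0.0812 ≈ 0.607

0.607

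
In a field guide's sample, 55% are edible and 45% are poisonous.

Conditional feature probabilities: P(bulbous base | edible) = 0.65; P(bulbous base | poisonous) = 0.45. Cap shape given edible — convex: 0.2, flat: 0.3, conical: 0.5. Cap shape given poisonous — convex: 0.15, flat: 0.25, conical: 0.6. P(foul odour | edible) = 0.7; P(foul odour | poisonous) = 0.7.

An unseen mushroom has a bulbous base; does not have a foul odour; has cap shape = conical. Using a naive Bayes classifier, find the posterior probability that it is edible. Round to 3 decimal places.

0.595

edible: 0.55 × 0.65 × 0.5 × (1−0.7) = 0.053625
poisonous: 0.45 × 0.45 × 0.6 × (1−0.7) = 0.03645
P(edible | x) = 0.053625 / 0.090075 ≈ 0.595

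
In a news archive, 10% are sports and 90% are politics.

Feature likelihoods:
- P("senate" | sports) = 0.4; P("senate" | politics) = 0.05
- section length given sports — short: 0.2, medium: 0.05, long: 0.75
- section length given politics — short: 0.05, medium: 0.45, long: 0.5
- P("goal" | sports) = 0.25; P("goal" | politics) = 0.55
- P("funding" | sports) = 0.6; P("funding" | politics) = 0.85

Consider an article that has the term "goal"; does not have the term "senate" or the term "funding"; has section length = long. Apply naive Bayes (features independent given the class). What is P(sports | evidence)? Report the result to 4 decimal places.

sports: 0.1 × (1−0.4) × 0.75 × 0.25 × (1−0.6) = 0.0045
politics: 0.9 × (1−0.05) × 0.5 × 0.55 × (1−0.85) = 0.03526875
P(sports | x) = 0.0045 / 0.03976875 ≈ 0.1132

0.1132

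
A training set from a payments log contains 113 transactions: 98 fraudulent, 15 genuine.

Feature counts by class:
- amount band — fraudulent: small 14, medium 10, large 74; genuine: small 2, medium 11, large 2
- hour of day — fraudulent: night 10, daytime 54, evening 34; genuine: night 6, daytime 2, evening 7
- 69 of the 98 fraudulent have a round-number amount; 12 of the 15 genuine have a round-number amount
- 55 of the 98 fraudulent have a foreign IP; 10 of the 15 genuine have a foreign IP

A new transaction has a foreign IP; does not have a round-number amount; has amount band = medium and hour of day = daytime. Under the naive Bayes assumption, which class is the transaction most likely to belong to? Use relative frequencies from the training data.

fraudulent: (98/113) × (10/98) × (54/98) × (29/98) × (55/98) ≈ 0.00809837
genuine: (15/113) × (11/15) × (2/15) × (3/15) × (10/15) ≈ 0.00173058
Highest score → fraudulent.

fraudulent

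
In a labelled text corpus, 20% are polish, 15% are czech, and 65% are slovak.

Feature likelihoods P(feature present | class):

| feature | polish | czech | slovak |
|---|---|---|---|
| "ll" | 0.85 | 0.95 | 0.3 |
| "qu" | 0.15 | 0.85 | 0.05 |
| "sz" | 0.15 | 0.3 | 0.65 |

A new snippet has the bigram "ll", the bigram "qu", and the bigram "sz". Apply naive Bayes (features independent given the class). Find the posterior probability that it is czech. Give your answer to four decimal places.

polish: 0.2 × 0.85 × 0.15 × 0.15 = 0.003825
czech: 0.15 × 0.95 × 0.85 × 0.3 = 0.0363375
slovak: 0.65 × 0.3 × 0.05 × 0.65 = 0.0063375
P(czech | x) = 0.0363375 / 0.0465 ≈ 0.7815

0.7815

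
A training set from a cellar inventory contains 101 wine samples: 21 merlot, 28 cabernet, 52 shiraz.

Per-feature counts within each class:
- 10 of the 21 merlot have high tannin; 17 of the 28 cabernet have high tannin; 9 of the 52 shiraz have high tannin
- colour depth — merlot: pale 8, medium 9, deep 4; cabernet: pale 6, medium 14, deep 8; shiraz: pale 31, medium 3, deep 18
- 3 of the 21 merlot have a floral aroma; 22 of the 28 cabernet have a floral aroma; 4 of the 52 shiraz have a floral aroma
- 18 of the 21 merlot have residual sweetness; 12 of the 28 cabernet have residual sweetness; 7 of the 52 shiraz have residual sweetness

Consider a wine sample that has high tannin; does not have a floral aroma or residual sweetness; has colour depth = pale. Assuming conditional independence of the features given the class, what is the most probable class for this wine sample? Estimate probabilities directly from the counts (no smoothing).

shiraz

merlot: (21/101) × (10/21) × (8/21) × (18/21) × (3/21) ≈ 0.00461854
cabernet: (28/101) × (17/28) × (6/28) × (6/28) × (16/28) ≈ 0.00441648
shiraz: (52/101) × (9/52) × (31/52) × (48/52) × (45/52) ≈ 0.0424352
Highest score → shiraz.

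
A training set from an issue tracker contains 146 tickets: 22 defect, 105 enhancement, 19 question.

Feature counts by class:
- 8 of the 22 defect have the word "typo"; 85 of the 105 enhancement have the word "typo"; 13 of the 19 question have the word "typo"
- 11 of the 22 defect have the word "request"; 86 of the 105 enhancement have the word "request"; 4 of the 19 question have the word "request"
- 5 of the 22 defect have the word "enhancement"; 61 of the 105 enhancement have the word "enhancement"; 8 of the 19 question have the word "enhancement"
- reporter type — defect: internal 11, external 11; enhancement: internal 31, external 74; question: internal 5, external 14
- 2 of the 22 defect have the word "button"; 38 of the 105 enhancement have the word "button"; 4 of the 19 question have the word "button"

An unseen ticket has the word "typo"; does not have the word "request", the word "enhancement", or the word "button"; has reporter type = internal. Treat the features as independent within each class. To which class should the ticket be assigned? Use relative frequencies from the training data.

defect

defect: (22/146) × (8/22) × (11/22) × (17/22) × (11/22) × (20/22) ≈ 0.009623
enhancement: (105/146) × (85/105) × (19/105) × (44/105) × (31/105) × (67/105) ≈ 0.00831671
question: (19/146) × (13/19) × (15/19) × (11/19) × (5/19) × (15/19) ≈ 0.00845515
Highest score → defect.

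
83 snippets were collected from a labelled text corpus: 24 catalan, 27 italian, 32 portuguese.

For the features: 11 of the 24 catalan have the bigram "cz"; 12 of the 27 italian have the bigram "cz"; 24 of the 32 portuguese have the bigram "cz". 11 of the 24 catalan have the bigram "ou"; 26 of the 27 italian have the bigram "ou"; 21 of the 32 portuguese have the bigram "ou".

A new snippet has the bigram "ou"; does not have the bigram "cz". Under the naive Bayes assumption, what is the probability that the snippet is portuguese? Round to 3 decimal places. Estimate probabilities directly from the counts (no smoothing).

0.205

catalan: (24/83) × (13/24) × (11/24) ≈ 0.0717871
italian: (27/83) × (15/27) × (26/27) ≈ 0.174029
portuguese: (32/83) × (8/32) × (21/32) ≈ 0.063253
P(portuguese | x) = 0.063253 / 0.3090691 ≈ 0.205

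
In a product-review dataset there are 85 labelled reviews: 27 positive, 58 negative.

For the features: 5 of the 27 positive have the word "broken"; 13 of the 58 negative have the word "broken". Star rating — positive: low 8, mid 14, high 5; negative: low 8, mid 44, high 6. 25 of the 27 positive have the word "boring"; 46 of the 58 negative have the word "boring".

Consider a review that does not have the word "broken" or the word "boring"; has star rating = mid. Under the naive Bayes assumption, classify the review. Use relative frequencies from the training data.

positive: (27/85) × (22/27) × (14/27) × (2/27) ≈ 0.0099411
negative: (58/85) × (45/58) × (44/58) × (12/58) ≈ 0.0830944
Highest score → negative.

negative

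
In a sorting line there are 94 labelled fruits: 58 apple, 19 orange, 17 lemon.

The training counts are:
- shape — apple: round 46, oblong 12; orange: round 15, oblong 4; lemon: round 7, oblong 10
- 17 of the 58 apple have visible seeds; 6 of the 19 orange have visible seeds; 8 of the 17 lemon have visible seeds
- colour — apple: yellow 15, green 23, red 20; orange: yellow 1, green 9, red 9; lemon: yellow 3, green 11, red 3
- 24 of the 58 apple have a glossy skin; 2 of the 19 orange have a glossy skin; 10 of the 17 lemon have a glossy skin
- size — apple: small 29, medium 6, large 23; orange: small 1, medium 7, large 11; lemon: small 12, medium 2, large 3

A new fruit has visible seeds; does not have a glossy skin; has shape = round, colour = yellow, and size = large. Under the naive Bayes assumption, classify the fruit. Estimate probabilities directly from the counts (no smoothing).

apple

apple: (58/94) × (46/58) × (17/58) × (15/58) × (34/58) × (23/58) ≈ 0.00862313
orange: (19/94) × (15/19) × (6/19) × (1/19) × (17/19) × (11/19) ≈ 0.00137386
lemon: (17/94) × (7/17) × (8/17) × (3/17) × (7/17) × (3/17) ≈ 0.000449371
Highest score → apple.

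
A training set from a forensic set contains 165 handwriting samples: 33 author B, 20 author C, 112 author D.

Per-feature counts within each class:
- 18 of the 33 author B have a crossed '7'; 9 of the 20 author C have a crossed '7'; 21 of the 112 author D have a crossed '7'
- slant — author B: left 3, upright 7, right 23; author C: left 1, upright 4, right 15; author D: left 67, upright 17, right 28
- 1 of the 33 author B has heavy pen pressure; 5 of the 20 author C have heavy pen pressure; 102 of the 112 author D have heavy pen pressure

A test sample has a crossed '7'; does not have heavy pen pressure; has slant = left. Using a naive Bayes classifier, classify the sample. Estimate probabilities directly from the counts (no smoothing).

author B: (33/165) × (18/33) × (3/33) × (32/33) ≈ 0.00961683
author C: (20/165) × (9/20) × (1/20) × (15/20) ≈ 0.00204545
author D: (112/165) × (21/112) × (67/112) × (10/112) ≈ 0.00679789
Highest score → author B.

author B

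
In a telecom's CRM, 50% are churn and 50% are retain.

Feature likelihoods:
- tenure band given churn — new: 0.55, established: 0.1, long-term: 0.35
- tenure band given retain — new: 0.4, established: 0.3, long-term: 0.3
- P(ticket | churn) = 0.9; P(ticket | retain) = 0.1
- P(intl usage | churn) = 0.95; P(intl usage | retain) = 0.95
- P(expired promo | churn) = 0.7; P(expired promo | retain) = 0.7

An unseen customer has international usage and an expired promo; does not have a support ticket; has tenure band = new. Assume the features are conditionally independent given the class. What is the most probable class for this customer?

churn: 0.5 × 0.55 × (1−0.9) × 0.95 × 0.7 = 0.0182875
retain: 0.5 × 0.4 × (1−0.1) × 0.95 × 0.7 = 0.1197
Highest score → retain.

retain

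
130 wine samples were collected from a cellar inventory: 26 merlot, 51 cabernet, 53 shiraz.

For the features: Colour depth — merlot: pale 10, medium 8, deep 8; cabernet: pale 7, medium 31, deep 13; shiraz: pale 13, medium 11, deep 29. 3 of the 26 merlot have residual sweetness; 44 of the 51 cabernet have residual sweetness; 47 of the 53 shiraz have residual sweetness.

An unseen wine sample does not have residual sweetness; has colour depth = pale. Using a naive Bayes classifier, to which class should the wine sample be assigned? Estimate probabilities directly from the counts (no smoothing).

merlot

merlot: (26/130) × (10/26) × (23/26) ≈ 0.0680473
cabernet: (51/130) × (7/51) × (7/51) ≈ 0.00739065
shiraz: (53/130) × (13/53) × (6/53) ≈ 0.0113208
Highest score → merlot.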